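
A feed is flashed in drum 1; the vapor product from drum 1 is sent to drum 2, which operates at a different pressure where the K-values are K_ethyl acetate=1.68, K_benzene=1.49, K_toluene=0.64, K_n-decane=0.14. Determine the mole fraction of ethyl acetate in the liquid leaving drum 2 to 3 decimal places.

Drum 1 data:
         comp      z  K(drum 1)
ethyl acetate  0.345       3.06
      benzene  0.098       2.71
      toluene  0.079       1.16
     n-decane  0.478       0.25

x_ethyl acetate (drum 2) = 0.415

Drum 1:
Let ψ₁ = V/F and solve Σ zᵢ(Kᵢ−1)/(1+ψ₁(Kᵢ−1)) = 0.
g(0) = ΣzᵢKᵢ − 1 = 0.532 and g(1) = 1 − Σzᵢ/Kᵢ = -1.129, so a root lies in (0, 1).
Newton–Raphson from ψ₁ = 0.5:
  ψ₁ = 0.500: g = -0.1215, g' = -1.129 → ψ₁ = 0.392
  ψ₁ = 0.392: g = -0.0028, g' = -1.092 → ψ₁ = 0.390
Converged at ψ₁ = 0.390.
Drum-1 compositions:
  ethyl acetate: x = 0.191, y = 0.586
  benzene: x = 0.059, y = 0.159
  toluene: x = 0.074, y = 0.086
  n-decane: x = 0.675, y = 0.169
Drum-2 feed = drum-1 vapor: z₂ = (0.5855, 0.1594, 0.0863, 0.1689).
Drum 2:
Let ψ₂ = V/F and solve Σ zᵢ(Kᵢ−1)/(1+ψ₂(Kᵢ−1)) = 0.
Feasibility: ΣzᵢKᵢ = 1.300, Σzᵢ/Kᵢ = 1.796 — both > 1, two phases present.
Iterate (Newton) starting at ψ₂ = 0.5:
  ψ₂ = 0.500: g = 0.0672, g' = -0.577 → ψ₂ = 0.617
  ψ₂ = 0.617: g = -0.0086, g' = -0.741 → ψ₂ = 0.605
Converged at ψ₂ = 0.605.
  ethyl acetate: x = 0.415, y = 0.697
  benzene: x = 0.123, y = 0.183
  toluene: x = 0.110, y = 0.071
  n-decane: x = 0.352, y = 0.049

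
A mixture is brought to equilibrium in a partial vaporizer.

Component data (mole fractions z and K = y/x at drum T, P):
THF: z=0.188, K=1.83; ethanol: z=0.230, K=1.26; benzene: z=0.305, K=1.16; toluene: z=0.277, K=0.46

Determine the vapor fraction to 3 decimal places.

Rachford–Rice: g(ψ) = Σ zᵢ(Kᵢ−1)/(1+ψ(Kᵢ−1)) = 0.
Feasibility: ΣzᵢKᵢ = 1.115, Σzᵢ/Kᵢ = 1.150 — both > 1, two phases present.
Iterate (Newton) starting at ψ = 0.5:
  ψ = 0.500: g = 0.0035, g' = -0.235 → ψ = 0.515
Converged at ψ = 0.515.

ψ = 0.515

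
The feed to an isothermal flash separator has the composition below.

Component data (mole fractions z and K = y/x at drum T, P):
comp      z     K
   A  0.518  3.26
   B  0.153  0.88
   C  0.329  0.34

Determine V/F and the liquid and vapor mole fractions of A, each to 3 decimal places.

Material balance + equilibrium reduce to Σ zᵢ(Kᵢ−1)/(1+V/F(Kᵢ−1)) = 0.
Feasibility: ΣzᵢKᵢ = 1.935, Σzᵢ/Kᵢ = 1.300 — both > 1, two phases present.
Newton iteration, V/F⁰ = 0.5:
  V/F = 0.500: g = 0.2060, g' = -0.905 → V/F = 0.728
  V/F = 0.728: g = 0.0048, g' = -0.911 → V/F = 0.733
Converged at V/F = 0.733.
Compositions from xᵢ = zᵢ/(1+V/F(Kᵢ−1)), yᵢ = Kᵢxᵢ:
  A: x = 0.195, y = 0.636
  B: x = 0.168, y = 0.148
  C: x = 0.637, y = 0.217

V/F = 0.733, x_A = 0.195, y_A = 0.636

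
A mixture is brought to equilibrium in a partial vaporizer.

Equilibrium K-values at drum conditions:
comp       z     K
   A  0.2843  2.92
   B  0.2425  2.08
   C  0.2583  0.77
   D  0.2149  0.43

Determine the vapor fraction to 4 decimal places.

Iterate (Newton) starting at ψ = 0.44:
  ψ = 0.4400: g = 0.24383, g' = -0.5792 → ψ = 0.8610
  ψ = 0.8610: g = 0.02685, g' = -0.5153 → ψ = 0.9131
  ψ = 0.9131: g = -0.00049, g' = -0.5355 → ψ = 0.9121
Converged at ψ = 0.9121.

ψ = 0.9121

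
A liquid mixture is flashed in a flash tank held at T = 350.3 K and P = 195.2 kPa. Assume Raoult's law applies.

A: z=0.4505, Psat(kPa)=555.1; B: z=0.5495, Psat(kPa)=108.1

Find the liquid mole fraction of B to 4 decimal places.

x_B = 0.8051

Raoult's law: Kᵢ = Pᵢˢᵃᵗ/P = Pᵢˢᵃᵗ/195.2.
  K_A = 555.1/195.2 = 2.843750, K_B = 108.1/195.2 = 0.553791
Material balance + equilibrium reduce to Σ zᵢ(Kᵢ−1)/(1+β(Kᵢ−1)) = 0.
Check two-phase: ΣzᵢKᵢ = 1.5854 > 1 and Σzᵢ/Kᵢ = 1.1507 > 1, so g(0) = 0.5854 > 0 and g(1) = -0.1507 < 0.
Newton iteration, β⁰ = 0.43:
  β = 0.4300: g = 0.15989, g' = -0.6440 → β = 0.6783
  β = 0.6783: g = 0.01745, g' = -0.5273 → β = 0.7114
  β = 0.7114: g = 0.00010, g' = -0.5214 → β = 0.7116
Converged at β = 0.7116.
Compositions from xᵢ = zᵢ/(1+β(Kᵢ−1)), yᵢ = Kᵢxᵢ:
  A: x = 0.1949, y = 0.5541
  B: x = 0.8051, y = 0.4459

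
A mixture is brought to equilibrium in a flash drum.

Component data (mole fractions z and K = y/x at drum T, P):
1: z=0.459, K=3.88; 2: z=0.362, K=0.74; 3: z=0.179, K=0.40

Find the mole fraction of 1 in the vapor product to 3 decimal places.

y_1 = 0.489

Iterate (Newton) starting at β = 0.5:
  β = 0.500: g = 0.2802, g' = -0.803 → β = 0.849
  β = 0.849: g = 0.0442, g' = -0.629 → β = 0.919
  β = 0.919: g = -0.0006, g' = -0.649 → β = 0.918
Converged at β = 0.918.
Compositions from xᵢ = zᵢ/(1+β(Kᵢ−1)), yᵢ = Kᵢxᵢ:
  1: x = 0.126, y = 0.489
  2: x = 0.476, y = 0.352
  3: x = 0.399, y = 0.159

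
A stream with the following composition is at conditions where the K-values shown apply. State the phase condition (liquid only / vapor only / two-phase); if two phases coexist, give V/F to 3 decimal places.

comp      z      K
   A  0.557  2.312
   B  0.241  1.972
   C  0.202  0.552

vapor only

ΣzᵢKᵢ = 1.875; Σzᵢ/Kᵢ = 0.729.
Since Σzᵢ/Kᵢ < 1 the mixture is above its dew point — single vapor phase.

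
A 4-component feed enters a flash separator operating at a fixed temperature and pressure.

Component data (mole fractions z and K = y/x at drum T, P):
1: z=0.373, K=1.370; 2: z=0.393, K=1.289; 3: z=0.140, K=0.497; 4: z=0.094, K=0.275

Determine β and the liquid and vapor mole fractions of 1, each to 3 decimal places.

β = 0.557, x_1 = 0.309, y_1 = 0.424

Newton iteration, β⁰ = 0.62:
  β = 0.620: g = -0.0176, g' = -0.295 → β = 0.561
  β = 0.561: g = -0.0008, g' = -0.268 → β = 0.557
Converged at β = 0.557.
Compositions from xᵢ = zᵢ/(1+β(Kᵢ−1)), yᵢ = Kᵢxᵢ:
  1: x = 0.309, y = 0.424
  2: x = 0.338, y = 0.436
  3: x = 0.195, y = 0.097
  4: x = 0.158, y = 0.043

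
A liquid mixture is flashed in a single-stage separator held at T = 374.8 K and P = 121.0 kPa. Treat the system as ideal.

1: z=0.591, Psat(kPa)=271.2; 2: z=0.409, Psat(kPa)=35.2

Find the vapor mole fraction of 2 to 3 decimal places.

Raoult's law: Kᵢ = Pᵢˢᵃᵗ/P = Pᵢˢᵃᵗ/121.0.
  K_1 = 271.2/121.0 = 2.24132, K_2 = 35.2/121.0 = 0.29091
Rachford–Rice: g(β) = Σ zᵢ(Kᵢ−1)/(1+β(Kᵢ−1)) = 0.
g(0) = ΣzᵢKᵢ − 1 = 0.444 and g(1) = 1 − Σzᵢ/Kᵢ = -0.670, so a root lies in (0, 1).
Newton–Raphson from β = 0.46:
  β = 0.460: g = 0.0366, g' = -0.822 → β = 0.504
Converged at β = 0.504.
Compositions from xᵢ = zᵢ/(1+β(Kᵢ−1)), yᵢ = Kᵢxᵢ:
  1: x = 0.364, y = 0.815
  2: x = 0.636, y = 0.185

y_2 = 0.185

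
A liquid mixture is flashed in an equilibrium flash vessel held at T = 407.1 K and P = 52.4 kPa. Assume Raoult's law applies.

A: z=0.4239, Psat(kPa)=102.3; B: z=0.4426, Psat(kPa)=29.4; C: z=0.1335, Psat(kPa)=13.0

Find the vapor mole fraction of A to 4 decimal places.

y_A = 0.6860

Raoult's law: Kᵢ = Pᵢˢᵃᵗ/P = Pᵢˢᵃᵗ/52.4.
  K_A = 102.3/52.4 = 1.952290, K_B = 29.4/52.4 = 0.561069, K_C = 13.0/52.4 = 0.248092
Newton iteration, V/F⁰ = 0.5:
  V/F = 0.5000: g = -0.13628, g' = -0.5102 → V/F = 0.2329
  V/F = 0.2329: g = -0.00768, g' = -0.4742 → V/F = 0.2167
Converged at V/F = 0.2167.
Compositions from xᵢ = zᵢ/(1+V/F(Kᵢ−1)), yᵢ = Kᵢxᵢ:
  A: x = 0.3514, y = 0.6860
  B: x = 0.4891, y = 0.2744
  C: x = 0.1595, y = 0.0396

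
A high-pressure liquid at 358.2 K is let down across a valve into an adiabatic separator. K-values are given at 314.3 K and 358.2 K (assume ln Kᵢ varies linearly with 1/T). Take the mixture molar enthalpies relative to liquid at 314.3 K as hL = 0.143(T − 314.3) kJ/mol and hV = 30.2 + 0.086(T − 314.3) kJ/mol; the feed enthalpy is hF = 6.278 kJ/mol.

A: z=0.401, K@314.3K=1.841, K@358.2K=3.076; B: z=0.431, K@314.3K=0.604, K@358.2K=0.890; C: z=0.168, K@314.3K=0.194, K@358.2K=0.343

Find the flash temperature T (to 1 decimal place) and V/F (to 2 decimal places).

T = 319.0 K, V/F = 0.19

Adiabatic flash: solve Rachford–Rice at each trial T, then check hF = ψ·hV(T) + (1−ψ)·hL(T).
  T = 314.3 K: K = (1.841, 0.604, 0.194), RR gives ψ = 0.069, H_out = 2.077 kJ/mol
  T = 358.2 K: K = (3.076, 0.890, 0.343), RR gives ψ = 0.848, H_out = 29.768 kJ/mol
  T = 336.2 K: K = (2.418, 0.742, 0.263), RR gives ψ = 0.517, H_out = 18.087 kJ/mol
  T = 325.2 K: K = (2.118, 0.672, 0.227), RR gives ψ = 0.319, H_out = 10.993 kJ/mol
  T = 319.8 K: K = (1.979, 0.638, 0.210), RR gives ψ = 0.205, H_out = 6.904 kJ/mol
  T = 317.1 K: K = (1.910, 0.621, 0.202), RR gives ψ = 0.141, H_out = 4.634 kJ/mol
  T = 318.5 K: K = (1.946, 0.630, 0.206), RR gives ψ = 0.175, H_out = 5.833 kJ/mol
Linear interpolation between T = 318.5 (H_out = 5.833) and T = 319.8 (H_out = 6.904) on hF = 6.278 gives T ≈ 319.0 K, at which ψ = 0.19.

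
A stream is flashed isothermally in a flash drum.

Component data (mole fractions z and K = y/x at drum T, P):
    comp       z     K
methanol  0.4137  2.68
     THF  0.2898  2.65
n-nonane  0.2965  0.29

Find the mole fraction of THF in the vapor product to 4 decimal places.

y_THF = 0.3280

Let ψ = V/F and solve Σ zᵢ(Kᵢ−1)/(1+ψ(Kᵢ−1)) = 0.
g(0) = ΣzᵢKᵢ − 1 = 0.9627 and g(1) = 1 − Σzᵢ/Kᵢ = -0.2861, so a root lies in (0, 1).
Newton iteration, ψ⁰ = 0.5:
  ψ = 0.5000: g = 0.31336, g' = -0.9410 → ψ = 0.8330
  ψ = 0.8330: g = -0.02420, g' = -1.2381 → ψ = 0.8134
  ψ = 0.8134: g = -0.00048, g' = -1.1898 → ψ = 0.8130
Converged at ψ = 0.8130.
Compositions from xᵢ = zᵢ/(1+ψ(Kᵢ−1)), yᵢ = Kᵢxᵢ:
  methanol: x = 0.1749, y = 0.4686
  THF: x = 0.1238, y = 0.3280
  n-nonane: x = 0.7014, y = 0.2034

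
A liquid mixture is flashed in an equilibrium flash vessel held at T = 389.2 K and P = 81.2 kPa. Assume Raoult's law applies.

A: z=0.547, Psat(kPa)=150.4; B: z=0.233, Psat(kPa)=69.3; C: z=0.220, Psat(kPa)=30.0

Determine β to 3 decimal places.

β = 0.713

Raoult's law: Kᵢ = Pᵢˢᵃᵗ/P = Pᵢˢᵃᵗ/81.2.
  K_A = 150.4/81.2 = 1.85222, K_B = 69.3/81.2 = 0.85345, K_C = 30.0/81.2 = 0.36946
Newton iteration, β⁰ = 0.5:
  β = 0.500: g = 0.0874, g' = -0.388 → β = 0.726
  β = 0.726: g = -0.0058, g' = -0.455 → β = 0.713
Converged at β = 0.713.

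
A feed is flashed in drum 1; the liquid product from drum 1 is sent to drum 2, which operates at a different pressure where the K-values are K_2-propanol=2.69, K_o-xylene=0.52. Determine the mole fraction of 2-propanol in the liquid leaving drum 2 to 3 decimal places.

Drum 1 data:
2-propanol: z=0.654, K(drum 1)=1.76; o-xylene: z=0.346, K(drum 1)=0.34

x_2-propanol (drum 2) = 0.221

Drum 1:
Material balance + equilibrium reduce to Σ zᵢ(Kᵢ−1)/(1+ψ₁(Kᵢ−1)) = 0.
g(0) = ΣzᵢKᵢ − 1 = 0.269 and g(1) = 1 − Σzᵢ/Kᵢ = -0.389, so a root lies in (0, 1).
Newton–Raphson from ψ₁ = 0.66:
  ψ₁ = 0.660: g = -0.0736, g' = -0.641 → ψ₁ = 0.545
  ψ₁ = 0.545: g = -0.0052, g' = -0.557 → ψ₁ = 0.536
Converged at ψ₁ = 0.536.
Drum-1 compositions:
  2-propanol: x = 0.465, y = 0.818
  o-xylene: x = 0.535, y = 0.182
Drum-2 feed = drum-1 liquid: z₂ = (0.4648, 0.5352).
Drum 2:
Newton iteration, ψ₂⁰ = 0.56:
  ψ₂ = 0.560: g = 0.0522, g' = -0.581 → ψ₂ = 0.650
  ψ₂ = 0.650: g = 0.0010, g' = -0.562 → ψ₂ = 0.652
Converged at ψ₂ = 0.652.
  2-propanol: x = 0.221, y = 0.595
  o-xylene: x = 0.779, y = 0.405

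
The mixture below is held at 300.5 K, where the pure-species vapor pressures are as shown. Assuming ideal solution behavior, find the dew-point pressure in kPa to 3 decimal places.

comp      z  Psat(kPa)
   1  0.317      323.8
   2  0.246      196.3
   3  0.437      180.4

At the dew point ψ → 1, so Σzᵢ/Kᵢ = 1 with Kᵢ = Pᵢˢᵃᵗ/P ⇒ 1/P = Σzᵢ/Pᵢˢᵃᵗ.
1/P = 0.317/323.8 + 0.246/196.3 + 0.437/180.4 = 0.004655 ⇒ P = 214.842 kPa

Pdew = 214.842 kPa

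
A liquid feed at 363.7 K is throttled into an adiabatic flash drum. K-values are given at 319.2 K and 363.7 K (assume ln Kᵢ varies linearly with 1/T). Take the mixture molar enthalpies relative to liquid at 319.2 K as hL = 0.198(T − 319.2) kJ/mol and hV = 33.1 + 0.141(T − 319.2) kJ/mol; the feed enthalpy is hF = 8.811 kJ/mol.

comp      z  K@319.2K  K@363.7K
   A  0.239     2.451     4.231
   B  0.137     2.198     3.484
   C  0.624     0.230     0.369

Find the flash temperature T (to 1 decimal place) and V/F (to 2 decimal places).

T = 334.3 K, V/F = 0.18

Adiabatic flash: solve Rachford–Rice at each trial T, then check hF = ψ·hV(T) + (1−ψ)·hL(T).
  T = 319.2 K: K = (2.451, 2.198, 0.230), RR gives ψ = 0.029, H_out = 0.958 kJ/mol
  T = 363.7 K: K = (4.231, 3.484, 0.369), RR gives ψ = 0.383, H_out = 20.525 kJ/mol
  T = 341.4 K: K = (3.276, 2.808, 0.296), RR gives ψ = 0.236, H_out = 11.919 kJ/mol
  T = 330.3 K: K = (2.848, 2.494, 0.262), RR gives ψ = 0.146, H_out = 6.927 kJ/mol
  T = 335.9 K: K = (3.060, 2.650, 0.279), RR gives ψ = 0.194, H_out = 9.535 kJ/mol
  T = 333.1 K: K = (2.953, 2.572, 0.270), RR gives ψ = 0.170, H_out = 8.257 kJ/mol
  T = 334.5 K: K = (3.006, 2.611, 0.274), RR gives ψ = 0.182, H_out = 8.902 kJ/mol
Linear interpolation between T = 333.1 (H_out = 8.257) and T = 334.5 (H_out = 8.902) on hF = 8.811 gives T ≈ 334.3 K, at which ψ = 0.18.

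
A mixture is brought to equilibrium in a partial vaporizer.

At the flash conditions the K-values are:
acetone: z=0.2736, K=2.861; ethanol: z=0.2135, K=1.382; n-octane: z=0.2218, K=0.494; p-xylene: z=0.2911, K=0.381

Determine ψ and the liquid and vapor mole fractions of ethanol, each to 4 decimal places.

Let ψ = V/F and solve Σ zᵢ(Kᵢ−1)/(1+ψ(Kᵢ−1)) = 0.
Check two-phase: ΣzᵢKᵢ = 1.2983 > 1 and Σzᵢ/Kᵢ = 1.4631 > 1, so g(0) = 0.2983 > 0 and g(1) = -0.4631 < 0.
Iterate (Newton) starting at ψ = 0.5:
  ψ = 0.5000: g = -0.07897, g' = -0.6119 → ψ = 0.3709
  ψ = 0.3709: g = 0.00060, g' = -0.6295 → ψ = 0.3719
Converged at ψ = 0.3719.
Compositions from xᵢ = zᵢ/(1+ψ(Kᵢ−1)), yᵢ = Kᵢxᵢ:
  acetone: x = 0.1617, y = 0.4626
  ethanol: x = 0.1869, y = 0.2584
  n-octane: x = 0.2732, y = 0.1350
  p-xylene: x = 0.3782, y = 0.1441

ψ = 0.3719, x_ethanol = 0.1869, y_ethanol = 0.2584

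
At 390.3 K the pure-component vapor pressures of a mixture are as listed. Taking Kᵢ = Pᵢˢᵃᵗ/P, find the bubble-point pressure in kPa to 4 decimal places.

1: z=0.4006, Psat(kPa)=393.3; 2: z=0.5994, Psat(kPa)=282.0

At the bubble point ψ → 0, so ΣzᵢKᵢ = 1 with Kᵢ = Pᵢˢᵃᵗ/P ⇒ P = ΣzᵢPᵢˢᵃᵗ.
P = 0.4006·393.3 + 0.5994·282.0 = 326.5868 kPa

Pbub = 326.5868 kPa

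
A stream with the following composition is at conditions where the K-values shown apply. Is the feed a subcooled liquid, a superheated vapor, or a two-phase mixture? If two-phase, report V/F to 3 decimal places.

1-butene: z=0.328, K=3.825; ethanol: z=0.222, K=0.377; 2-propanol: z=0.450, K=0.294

ΣzᵢKᵢ = 1.471; Σzᵢ/Kᵢ = 2.205.
Both exceed 1, so a two-phase solution exists.
Material balance + equilibrium reduce to Σ zᵢ(Kᵢ−1)/(1+ψ(Kᵢ−1)) = 0.
Iterate (Newton) starting at ψ = 0.5:
  ψ = 0.500: g = -0.3078, g' = -1.167 → ψ = 0.236
  ψ = 0.236: g = 0.0122, g' = -1.383 → ψ = 0.245
Converged at ψ = 0.245.

two-phase, V/F = 0.245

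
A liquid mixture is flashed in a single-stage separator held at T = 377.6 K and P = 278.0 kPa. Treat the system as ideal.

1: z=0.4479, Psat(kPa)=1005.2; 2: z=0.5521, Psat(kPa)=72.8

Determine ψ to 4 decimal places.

Raoult's law: Kᵢ = Pᵢˢᵃᵗ/P = Pᵢˢᵃᵗ/278.0.
  K_1 = 1005.2/278.0 = 3.615827, K_2 = 72.8/278.0 = 0.261871
Let ψ = V/F and solve Σ zᵢ(Kᵢ−1)/(1+ψ(Kᵢ−1)) = 0.
Feasibility: ΣzᵢKᵢ = 1.7641, Σzᵢ/Kᵢ = 2.2322 — both > 1, two phases present.
Binary case is linear: z₁(K₁−1)(1+ψ(K₂−1)) + z₂(K₂−1)(1+ψ(K₁−1)) = 0
⇒ ψ = [z₁(K₁−1)+z₂(K₂−1)] / [−(K₁−1)(K₂−1)] = 0.76411/1.93082 = 0.3957

ψ = 0.3957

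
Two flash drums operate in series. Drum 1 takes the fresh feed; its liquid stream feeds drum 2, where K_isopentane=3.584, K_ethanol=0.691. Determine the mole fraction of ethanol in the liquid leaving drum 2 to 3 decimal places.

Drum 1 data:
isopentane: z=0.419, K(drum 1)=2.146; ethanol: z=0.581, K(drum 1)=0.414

Drum 1:
Let ψ₁ = V/F and solve Σ zᵢ(Kᵢ−1)/(1+ψ₁(Kᵢ−1)) = 0.
g(0) = ΣzᵢKᵢ − 1 = 0.140 and g(1) = 1 − Σzᵢ/Kᵢ = -0.599, so a root lies in (0, 1).
Newton–Raphson from ψ₁ = 0.59:
  ψ₁ = 0.590: g = -0.2339, g' = -0.662 → ψ₁ = 0.237
  ψ₁ = 0.237: g = -0.0175, g' = -0.609 → ψ₁ = 0.208
Converged at ψ₁ = 0.208.
Drum-1 compositions:
  isopentane: x = 0.338, y = 0.726
  ethanol: x = 0.662, y = 0.274
Drum-2 feed = drum-1 liquid: z₂ = (0.3383, 0.6617).
Drum 2:
Material balance + equilibrium reduce to Σ zᵢ(Kᵢ−1)/(1+ψ₂(Kᵢ−1)) = 0.
g(0) = ΣzᵢKᵢ − 1 = 0.670 and g(1) = 1 − Σzᵢ/Kᵢ = -0.052, so a root lies in (0, 1).
Binary case is linear: z₁(K₁−1)(1+ψ₂(K₂−1)) + z₂(K₂−1)(1+ψ₂(K₁−1)) = 0
⇒ ψ₂ = [z₁(K₁−1)+z₂(K₂−1)] / [−(K₁−1)(K₂−1)] = 0.6698/0.7985 = 0.839
  isopentane: x = 0.107, y = 0.383
  ethanol: x = 0.893, y = 0.617

x_ethanol (drum 2) = 0.893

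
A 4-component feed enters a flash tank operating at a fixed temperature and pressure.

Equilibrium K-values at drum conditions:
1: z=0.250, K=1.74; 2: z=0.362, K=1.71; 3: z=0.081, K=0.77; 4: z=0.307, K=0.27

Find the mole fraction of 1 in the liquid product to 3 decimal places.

x_1 = 0.192

Material balance + equilibrium reduce to Σ zᵢ(Kᵢ−1)/(1+ψ(Kᵢ−1)) = 0.
Check two-phase: ΣzᵢKᵢ = 1.199 > 1 and Σzᵢ/Kᵢ = 1.598 > 1, so g(0) = 0.199 > 0 and g(1) = -0.598 < 0.
Newton iteration, ψ⁰ = 0.48:
  ψ = 0.480: g = -0.0377, g' = -0.569 → ψ = 0.414
  ψ = 0.414: g = -0.0014, g' = -0.530 → ψ = 0.411
Converged at ψ = 0.411.
Compositions from xᵢ = zᵢ/(1+ψ(Kᵢ−1)), yᵢ = Kᵢxᵢ:
  1: x = 0.192, y = 0.334
  2: x = 0.280, y = 0.479
  3: x = 0.089, y = 0.069
  4: x = 0.439, y = 0.118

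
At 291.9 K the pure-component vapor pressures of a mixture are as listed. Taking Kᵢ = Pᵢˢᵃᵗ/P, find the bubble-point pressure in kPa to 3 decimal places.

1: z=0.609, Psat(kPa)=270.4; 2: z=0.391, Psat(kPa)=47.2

At the bubble point ψ → 0, so ΣzᵢKᵢ = 1 with Kᵢ = Pᵢˢᵃᵗ/P ⇒ P = ΣzᵢPᵢˢᵃᵗ.
P = 0.609·270.4 + 0.391·47.2 = 183.129 kPa

Pbub = 183.129 kPa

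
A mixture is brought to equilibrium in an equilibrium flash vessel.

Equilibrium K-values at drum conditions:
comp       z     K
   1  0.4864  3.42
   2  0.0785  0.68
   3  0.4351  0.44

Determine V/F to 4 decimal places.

V/F = 0.7049

Rachford–Rice: g(V/F) = Σ zᵢ(Kᵢ−1)/(1+V/F(Kᵢ−1)) = 0.
g(0) = ΣzᵢKᵢ − 1 = 0.9083 and g(1) = 1 − Σzᵢ/Kᵢ = -0.2465, so a root lies in (0, 1).
Newton–Raphson from V/F = 0.53:
  V/F = 0.5300: g = 0.13893, g' = -0.8343 → V/F = 0.6965
  V/F = 0.6965: g = 0.00650, g' = -0.7750 → V/F = 0.7049
Converged at V/F = 0.7049.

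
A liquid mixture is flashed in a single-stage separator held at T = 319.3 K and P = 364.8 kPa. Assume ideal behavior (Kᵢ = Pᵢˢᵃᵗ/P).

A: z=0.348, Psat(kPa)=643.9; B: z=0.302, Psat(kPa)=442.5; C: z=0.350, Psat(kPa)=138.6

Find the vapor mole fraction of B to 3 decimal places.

Raoult's law: Kᵢ = Pᵢˢᵃᵗ/P = Pᵢˢᵃᵗ/364.8.
  K_A = 643.9/364.8 = 1.76508, K_B = 442.5/364.8 = 1.21299, K_C = 138.6/364.8 = 0.37993
Rachford–Rice: g(β) = Σ zᵢ(Kᵢ−1)/(1+β(Kᵢ−1)) = 0.
Check two-phase: ΣzᵢKᵢ = 1.114 > 1 and Σzᵢ/Kᵢ = 1.367 > 1, so g(0) = 0.114 > 0 and g(1) = -0.367 < 0.
Iterate (Newton) starting at β = 0.5:
  β = 0.500: g = -0.0638, g' = -0.400 → β = 0.341
  β = 0.341: g = -0.0039, g' = -0.356 → β = 0.330
  β = 0.330: g = -0.0000, g' = -0.354 → β = 0.329
Converged at β = 0.329.
Compositions from xᵢ = zᵢ/(1+β(Kᵢ−1)), yᵢ = Kᵢxᵢ:
  A: x = 0.278, y = 0.491
  B: x = 0.282, y = 0.342
  C: x = 0.440, y = 0.167

y_B = 0.342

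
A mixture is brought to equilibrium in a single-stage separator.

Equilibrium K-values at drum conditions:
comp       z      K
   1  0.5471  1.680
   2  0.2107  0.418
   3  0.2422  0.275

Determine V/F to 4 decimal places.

Rachford–Rice: g(V/F) = Σ zᵢ(Kᵢ−1)/(1+V/F(Kᵢ−1)) = 0.
Feasibility: ΣzᵢKᵢ = 1.0738, Σzᵢ/Kᵢ = 1.7104 — both > 1, two phases present.
Newton–Raphson from V/F = 0.5:
  V/F = 0.5000: g = -0.17077, g' = -0.5961 → V/F = 0.2135
  V/F = 0.2135: g = -0.02293, g' = -0.4642 → V/F = 0.1641
  V/F = 0.1641: g = -0.00022, g' = -0.4560 → V/F = 0.1637
Converged at V/F = 0.1637.

V/F = 0.1637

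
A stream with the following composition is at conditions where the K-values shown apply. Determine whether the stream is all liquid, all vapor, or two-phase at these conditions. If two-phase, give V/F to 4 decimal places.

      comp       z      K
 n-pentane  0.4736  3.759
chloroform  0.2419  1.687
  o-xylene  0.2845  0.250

two-phase, V/F = 0.7864

ΣzᵢKᵢ = 2.2595; Σzᵢ/Kᵢ = 1.4074.
Both exceed 1, so a two-phase solution exists.
Rachford–Rice: g(ψ) = Σ zᵢ(Kᵢ−1)/(1+ψ(Kᵢ−1)) = 0.
Iterate (Newton) starting at ψ = 0.52:
  ψ = 0.5200: g = 0.30934, g' = -1.1002 → ψ = 0.8012
  ψ = 0.8012: g = -0.02040, g' = -1.4018 → ψ = 0.7866
  ψ = 0.7866: g = -0.00032, g' = -1.3586 → ψ = 0.7864
Converged at ψ = 0.7864.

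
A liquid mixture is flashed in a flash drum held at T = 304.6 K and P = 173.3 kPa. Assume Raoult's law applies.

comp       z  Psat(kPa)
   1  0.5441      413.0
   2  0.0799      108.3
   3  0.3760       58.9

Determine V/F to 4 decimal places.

V/F = 0.5500

Raoult's law: Kᵢ = Pᵢˢᵃᵗ/P = Pᵢˢᵃᵗ/173.3.
  K_1 = 413.0/173.3 = 2.383151, K_2 = 108.3/173.3 = 0.624928, K_3 = 58.9/173.3 = 0.339873
Material balance + equilibrium reduce to Σ zᵢ(Kᵢ−1)/(1+V/F(Kᵢ−1)) = 0.
g(0) = ΣzᵢKᵢ − 1 = 0.4744 and g(1) = 1 − Σzᵢ/Kᵢ = -0.4625, so a root lies in (0, 1).
Newton–Raphson from V/F = 0.5:
  V/F = 0.5000: g = 0.03751, g' = -0.7459 → V/F = 0.5503
  V/F = 0.5503: g = -0.00026, g' = -0.7576 → V/F = 0.5500
Converged at V/F = 0.5500.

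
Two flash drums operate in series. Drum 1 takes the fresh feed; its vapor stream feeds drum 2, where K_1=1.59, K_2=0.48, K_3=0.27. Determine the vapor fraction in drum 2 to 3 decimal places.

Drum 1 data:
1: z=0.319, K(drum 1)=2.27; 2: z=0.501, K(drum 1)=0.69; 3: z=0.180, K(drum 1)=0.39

Drum 1:
Rachford–Rice: g(ψ₁) = Σ zᵢ(Kᵢ−1)/(1+ψ₁(Kᵢ−1)) = 0.
g(0) = ΣzᵢKᵢ − 1 = 0.140 and g(1) = 1 − Σzᵢ/Kᵢ = -0.328, so a root lies in (0, 1).
Newton–Raphson from ψ₁ = 0.5:
  ψ₁ = 0.500: g = -0.0940, g' = -0.399 → ψ₁ = 0.264
  ψ₁ = 0.264: g = 0.0033, g' = -0.441 → ψ₁ = 0.272
Converged at ψ₁ = 0.272.
Drum-1 compositions:
  1: x = 0.237, y = 0.538
  2: x = 0.547, y = 0.377
  3: x = 0.216, y = 0.084
Drum-2 feed = drum-1 vapor: z₂ = (0.5384, 0.3775, 0.0841).
Drum 2:
Let ψ₂ = V/F and solve Σ zᵢ(Kᵢ−1)/(1+ψ₂(Kᵢ−1)) = 0.
Feasibility: ΣzᵢKᵢ = 1.060, Σzᵢ/Kᵢ = 1.437 — both > 1, two phases present.
Iterate (Newton) starting at ψ₂ = 0.57:
  ψ₂ = 0.570: g = -0.1465, g' = -0.443 → ψ₂ = 0.239
  ψ₂ = 0.239: g = -0.0202, g' = -0.343 → ψ₂ = 0.180
Converged at ψ₂ = 0.180.
  1: x = 0.487, y = 0.774
  2: x = 0.416, y = 0.200
  3: x = 0.097, y = 0.026

V/F (drum 2) = 0.180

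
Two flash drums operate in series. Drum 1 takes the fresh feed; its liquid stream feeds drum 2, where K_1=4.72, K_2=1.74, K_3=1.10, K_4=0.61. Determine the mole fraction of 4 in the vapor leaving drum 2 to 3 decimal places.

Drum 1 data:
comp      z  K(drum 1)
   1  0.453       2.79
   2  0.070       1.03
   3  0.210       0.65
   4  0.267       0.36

y_4 (drum 2) = 0.399

Drum 1:
Rachford–Rice: g(ψ₁) = Σ zᵢ(Kᵢ−1)/(1+ψ₁(Kᵢ−1)) = 0.
Feasibility: ΣzᵢKᵢ = 1.569, Σzᵢ/Kᵢ = 1.295 — both > 1, two phases present.
Newton–Raphson from ψ₁ = 0.5:
  ψ₁ = 0.500: g = 0.0896, g' = -0.679 → ψ₁ = 0.632
  ψ₁ = 0.632: g = 0.0012, g' = -0.670 → ψ₁ = 0.634
Converged at ψ₁ = 0.634.
Drum-1 compositions:
  1: x = 0.212, y = 0.592
  2: x = 0.069, y = 0.071
  3: x = 0.270, y = 0.175
  4: x = 0.449, y = 0.162
Drum-2 feed = drum-1 liquid: z₂ = (0.2122, 0.0687, 0.2699, 0.4492).
Drum 2:
Let ψ₂ = V/F and solve Σ zᵢ(Kᵢ−1)/(1+ψ₂(Kᵢ−1)) = 0.
Check two-phase: ΣzᵢKᵢ = 1.692 > 1 and Σzᵢ/Kᵢ = 1.066 > 1, so g(0) = 0.692 > 0 and g(1) = -0.066 < 0.
Iterate (Newton) starting at ψ₂ = 0.32:
  ψ₂ = 0.320: g = 0.2275, g' = -0.728 → ψ₂ = 0.632
  ψ₂ = 0.632: g = 0.0630, g' = -0.402 → ψ₂ = 0.789
  ψ₂ = 0.789: g = 0.0046, g' = -0.350 → ψ₂ = 0.802
Converged at ψ₂ = 0.802.
  1: x = 0.053, y = 0.251
  2: x = 0.043, y = 0.075
  3: x = 0.250, y = 0.275
  4: x = 0.654, y = 0.399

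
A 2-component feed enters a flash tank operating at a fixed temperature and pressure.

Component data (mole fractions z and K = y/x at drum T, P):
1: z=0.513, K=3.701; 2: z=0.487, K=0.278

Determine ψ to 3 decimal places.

Let ψ = V/F and solve Σ zᵢ(Kᵢ−1)/(1+ψ(Kᵢ−1)) = 0.
Check two-phase: ΣzᵢKᵢ = 2.034 > 1 and Σzᵢ/Kᵢ = 1.890 > 1, so g(0) = 1.034 > 0 and g(1) = -0.890 < 0.
Binary case is linear: z₁(K₁−1)(1+ψ(K₂−1)) + z₂(K₂−1)(1+ψ(K₁−1)) = 0
⇒ ψ = [z₁(K₁−1)+z₂(K₂−1)] / [−(K₁−1)(K₂−1)] = 1.0340/1.9501 = 0.530

ψ = 0.530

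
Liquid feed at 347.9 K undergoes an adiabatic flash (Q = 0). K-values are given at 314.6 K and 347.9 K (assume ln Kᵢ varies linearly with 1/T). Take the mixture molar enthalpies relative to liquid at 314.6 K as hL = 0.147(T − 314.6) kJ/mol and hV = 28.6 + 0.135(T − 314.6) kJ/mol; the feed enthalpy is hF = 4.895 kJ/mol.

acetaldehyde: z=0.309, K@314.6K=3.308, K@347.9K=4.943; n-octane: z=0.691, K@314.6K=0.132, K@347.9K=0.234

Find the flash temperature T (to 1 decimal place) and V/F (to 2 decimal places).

T = 324.9 K, V/F = 0.12

Adiabatic flash: solve Rachford–Rice at each trial T, then check hF = ψ·hV(T) + (1−ψ)·hL(T).
  T = 314.6 K: K = (3.308, 0.132), RR gives ψ = 0.057, H_out = 1.619 kJ/mol
  T = 347.9 K: K = (4.943, 0.234), RR gives ψ = 0.228, H_out = 11.329 kJ/mol
  T = 331.2 K: K = (4.082, 0.178), RR gives ψ = 0.152, H_out = 6.751 kJ/mol
  T = 322.9 K: K = (3.685, 0.154), RR gives ψ = 0.108, H_out = 4.294 kJ/mol
  T = 327.0 K: K = (3.879, 0.166), RR gives ψ = 0.130, H_out = 5.529 kJ/mol
  T = 324.9 K: K = (3.779, 0.160), RR gives ψ = 0.119, H_out = 4.902 kJ/mol
Linear interpolation between T = 322.9 (H_out = 4.294) and T = 324.9 (H_out = 4.902) on hF = 4.895 gives T ≈ 324.9 K, at which ψ = 0.12.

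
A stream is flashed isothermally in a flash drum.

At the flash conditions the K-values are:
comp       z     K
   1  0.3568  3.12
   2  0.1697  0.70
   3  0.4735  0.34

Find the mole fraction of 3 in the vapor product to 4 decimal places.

y_3 = 0.2038

Let ψ = V/F and solve Σ zᵢ(Kᵢ−1)/(1+ψ(Kᵢ−1)) = 0.
Feasibility: ΣzᵢKᵢ = 1.3930, Σzᵢ/Kᵢ = 1.7494 — both > 1, two phases present.
Newton–Raphson from ψ = 0.37:
  ψ = 0.3700: g = -0.04684, g' = -0.8840 → ψ = 0.3170
  ψ = 0.3170: g = 0.00093, g' = -0.9221 → ψ = 0.3180
Converged at ψ = 0.3180.
Compositions from xᵢ = zᵢ/(1+ψ(Kᵢ−1)), yᵢ = Kᵢxᵢ:
  1: x = 0.2131, y = 0.6649
  2: x = 0.1876, y = 0.1313
  3: x = 0.5993, y = 0.2038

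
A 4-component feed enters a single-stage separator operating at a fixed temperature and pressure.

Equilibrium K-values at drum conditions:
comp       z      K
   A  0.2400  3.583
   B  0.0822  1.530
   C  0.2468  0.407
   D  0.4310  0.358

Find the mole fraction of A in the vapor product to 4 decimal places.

y_A = 0.6001

Rachford–Rice: g(V/F) = Σ zᵢ(Kᵢ−1)/(1+V/F(Kᵢ−1)) = 0.
Check two-phase: ΣzᵢKᵢ = 1.2404 > 1 and Σzᵢ/Kᵢ = 1.9310 > 1, so g(0) = 0.2404 > 0 and g(1) = -0.9310 < 0.
Newton iteration, V/F⁰ = 0.55:
  V/F = 0.5500: g = -0.35509, g' = -0.9027 → V/F = 0.1566
  V/F = 0.1566: g = 0.01259, g' = -1.1563 → V/F = 0.1675
  V/F = 0.1675: g = 0.00015, g' = -1.1296 → V/F = 0.1677
Converged at V/F = 0.1677.
Compositions from xᵢ = zᵢ/(1+V/F(Kᵢ−1)), yᵢ = Kᵢxᵢ:
  A: x = 0.1675, y = 0.6001
  B: x = 0.0755, y = 0.1155
  C: x = 0.2740, y = 0.1115
  D: x = 0.4830, y = 0.1729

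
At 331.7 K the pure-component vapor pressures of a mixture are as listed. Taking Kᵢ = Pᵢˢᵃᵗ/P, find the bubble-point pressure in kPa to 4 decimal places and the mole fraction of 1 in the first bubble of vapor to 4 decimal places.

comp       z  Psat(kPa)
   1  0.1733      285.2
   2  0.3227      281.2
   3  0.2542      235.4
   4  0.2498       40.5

At the bubble point ψ → 0, so ΣzᵢKᵢ = 1 with Kᵢ = Pᵢˢᵃᵗ/P ⇒ P = ΣzᵢPᵢˢᵃᵗ.
P = 0.1733·285.2 + 0.3227·281.2 + 0.2542·235.4 + 0.2498·40.5 = 210.1240 kPa
yᵢ = zᵢPᵢˢᵃᵗ/P ⇒ y_1 = 0.1733·285.2/210.1240 = 0.2352

Pbub = 210.1240 kPa, y_1 = 0.2352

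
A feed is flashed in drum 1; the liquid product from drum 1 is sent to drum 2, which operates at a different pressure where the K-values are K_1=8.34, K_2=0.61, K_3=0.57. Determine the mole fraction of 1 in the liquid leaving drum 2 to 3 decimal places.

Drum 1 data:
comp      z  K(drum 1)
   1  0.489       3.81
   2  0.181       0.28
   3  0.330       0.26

x_1 (drum 2) = 0.054

Drum 1:
Material balance + equilibrium reduce to Σ zᵢ(Kᵢ−1)/(1+ψ₁(Kᵢ−1)) = 0.
Feasibility: ΣzᵢKᵢ = 2.000, Σzᵢ/Kᵢ = 2.044 — both > 1, two phases present.
Iterate (Newton) starting at ψ₁ = 0.5:
  ψ₁ = 0.500: g = -0.0199, g' = -1.352 → ψ₁ = 0.485
Converged at ψ₁ = 0.485.
Drum-1 compositions:
  1: x = 0.207, y = 0.788
  2: x = 0.278, y = 0.078
  3: x = 0.515, y = 0.134
Drum-2 feed = drum-1 liquid: z₂ = (0.2069, 0.2782, 0.5149).
Drum 2:
Newton–Raphson from ψ₂ = 0.36:
  ψ₂ = 0.360: g = 0.0287, g' = -1.031 → ψ₂ = 0.388
  ψ₂ = 0.388: g = 0.0012, g' = -0.949 → ψ₂ = 0.389
Converged at ψ₂ = 0.389.
  1: x = 0.054, y = 0.447
  2: x = 0.328, y = 0.200
  3: x = 0.618, y = 0.352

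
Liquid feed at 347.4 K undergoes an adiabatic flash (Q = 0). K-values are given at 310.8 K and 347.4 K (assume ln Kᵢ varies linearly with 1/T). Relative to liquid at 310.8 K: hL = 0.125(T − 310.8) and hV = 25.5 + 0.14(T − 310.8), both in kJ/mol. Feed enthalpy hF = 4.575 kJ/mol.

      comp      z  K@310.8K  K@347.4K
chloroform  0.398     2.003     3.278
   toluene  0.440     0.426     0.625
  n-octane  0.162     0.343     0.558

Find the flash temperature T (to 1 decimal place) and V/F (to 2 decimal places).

Adiabatic flash: solve Rachford–Rice at each trial T, then check hF = ψ·hV(T) + (1−ψ)·hL(T).
  T = 310.8 K: K = (2.003, 0.426, 0.343), RR gives ψ = 0.067, H_out = 1.711 kJ/mol
  T = 347.4 K: K = (3.278, 0.625, 0.558), RR gives ψ = 0.746, H_out = 24.005 kJ/mol
  T = 329.1 K: K = (2.598, 0.522, 0.443), RR gives ψ = 0.419, H_out = 13.087 kJ/mol
  T = 320.0 K: K = (2.291, 0.473, 0.392), RR gives ψ = 0.258, H_out = 7.773 kJ/mol
  T = 315.4 K: K = (2.144, 0.449, 0.367), RR gives ψ = 0.168, H_out = 4.878 kJ/mol
  T = 313.1 K: K = (2.073, 0.438, 0.355), RR gives ψ = 0.119, H_out = 3.337 kJ/mol
Linear interpolation between T = 313.1 (H_out = 3.337) and T = 315.4 (H_out = 4.878) on hF = 4.575 gives T ≈ 314.9 K, at which ψ = 0.16.

T = 314.9 K, V/F = 0.16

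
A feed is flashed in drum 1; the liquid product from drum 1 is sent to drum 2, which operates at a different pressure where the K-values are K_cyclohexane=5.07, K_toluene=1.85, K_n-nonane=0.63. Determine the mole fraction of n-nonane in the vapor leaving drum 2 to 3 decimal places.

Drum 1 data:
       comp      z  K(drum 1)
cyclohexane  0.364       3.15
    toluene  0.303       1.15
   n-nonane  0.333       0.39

y_n-nonane (drum 2) = 0.500

Drum 1:
Material balance + equilibrium reduce to Σ zᵢ(Kᵢ−1)/(1+ψ₁(Kᵢ−1)) = 0.
g(0) = ΣzᵢKᵢ − 1 = 0.625 and g(1) = 1 − Σzᵢ/Kᵢ = -0.233, so a root lies in (0, 1).
Iterate (Newton) starting at ψ₁ = 0.5:
  ψ₁ = 0.500: g = 0.1272, g' = -0.653 → ψ₁ = 0.695
  ψ₁ = 0.695: g = 0.0025, g' = -0.649 → ψ₁ = 0.699
Converged at ψ₁ = 0.699.
Drum-1 compositions:
  cyclohexane: x = 0.145, y = 0.458
  toluene: x = 0.274, y = 0.315
  n-nonane: x = 0.580, y = 0.226
Drum-2 feed = drum-1 liquid: z₂ = (0.1455, 0.2743, 0.5802).
Drum 2:
Rachford–Rice: g(ψ₂) = Σ zᵢ(Kᵢ−1)/(1+ψ₂(Kᵢ−1)) = 0.
Feasibility: ΣzᵢKᵢ = 1.611, Σzᵢ/Kᵢ = 1.098 — both > 1, two phases present.
Iterate (Newton) starting at ψ₂ = 0.5:
  ψ₂ = 0.500: g = 0.0953, g' = -0.479 → ψ₂ = 0.699
  ψ₂ = 0.699: g = 0.0107, g' = -0.386 → ψ₂ = 0.727
Converged at ψ₂ = 0.727.
  cyclohexane: x = 0.037, y = 0.186
  toluene: x = 0.170, y = 0.314
  n-nonane: x = 0.794, y = 0.500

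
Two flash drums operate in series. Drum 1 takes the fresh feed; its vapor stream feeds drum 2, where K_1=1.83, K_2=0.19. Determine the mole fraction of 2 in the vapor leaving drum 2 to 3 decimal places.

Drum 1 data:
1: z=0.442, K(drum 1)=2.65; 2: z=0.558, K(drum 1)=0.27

y_2 (drum 2) = 0.096

Drum 1:
Let ψ₁ = V/F and solve Σ zᵢ(Kᵢ−1)/(1+ψ₁(Kᵢ−1)) = 0.
Feasibility: ΣzᵢKᵢ = 1.322, Σzᵢ/Kᵢ = 2.233 — both > 1, two phases present.
Iterate (Newton) starting at ψ₁ = 0.62:
  ψ₁ = 0.620: g = -0.3836, g' = -1.286 → ψ₁ = 0.322
  ψ₁ = 0.322: g = -0.0560, g' = -1.021 → ψ₁ = 0.267
Converged at ψ₁ = 0.267.
Drum-1 compositions:
  1: x = 0.307, y = 0.813
  2: x = 0.693, y = 0.187
Drum-2 feed = drum-1 vapor: z₂ = (0.8128, 0.1872).
Drum 2:
Let ψ₂ = V/F and solve Σ zᵢ(Kᵢ−1)/(1+ψ₂(Kᵢ−1)) = 0.
g(0) = ΣzᵢKᵢ − 1 = 0.523 and g(1) = 1 − Σzᵢ/Kᵢ = -0.429, so a root lies in (0, 1).
Newton iteration, ψ₂⁰ = 0.51:
  ψ₂ = 0.510: g = 0.2157, g' = -0.633 → ψ₂ = 0.851
  ψ₂ = 0.851: g = -0.0922, g' = -1.463 → ψ₂ = 0.788
  ψ₂ = 0.788: g = -0.0109, g' = -1.142 → ψ₂ = 0.778
Converged at ψ₂ = 0.778.
  1: x = 0.494, y = 0.904
  2: x = 0.506, y = 0.096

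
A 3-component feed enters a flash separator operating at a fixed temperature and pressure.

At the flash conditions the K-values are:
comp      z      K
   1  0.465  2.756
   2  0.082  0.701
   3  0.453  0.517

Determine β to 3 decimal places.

Let β = V/F and solve Σ zᵢ(Kᵢ−1)/(1+β(Kᵢ−1)) = 0.
Check two-phase: ΣzᵢKᵢ = 1.573 > 1 and Σzᵢ/Kᵢ = 1.162 > 1, so g(0) = 0.573 > 0 and g(1) = -0.162 < 0.
Iterate (Newton) starting at β = 0.5:
  β = 0.500: g = 0.1175, g' = -0.600 → β = 0.696
  β = 0.696: g = 0.0070, g' = -0.542 → β = 0.709
Converged at β = 0.709.

β = 0.709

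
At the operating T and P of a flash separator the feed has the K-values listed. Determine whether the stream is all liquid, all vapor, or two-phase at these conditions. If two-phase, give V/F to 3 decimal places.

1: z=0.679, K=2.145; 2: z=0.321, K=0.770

all vapor

ΣzᵢKᵢ = 1.704; Σzᵢ/Kᵢ = 0.733.
Since Σzᵢ/Kᵢ < 1 the mixture is above its dew point — single vapor phase.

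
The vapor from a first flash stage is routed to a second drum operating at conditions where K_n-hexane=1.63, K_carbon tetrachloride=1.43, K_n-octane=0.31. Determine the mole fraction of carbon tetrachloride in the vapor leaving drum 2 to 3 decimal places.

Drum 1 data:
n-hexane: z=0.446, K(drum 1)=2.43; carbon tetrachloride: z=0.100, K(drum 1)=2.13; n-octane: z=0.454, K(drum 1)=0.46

Drum 1:
Let ψ₁ = V/F and solve Σ zᵢ(Kᵢ−1)/(1+ψ₁(Kᵢ−1)) = 0.
Check two-phase: ΣzᵢKᵢ = 1.506 > 1 and Σzᵢ/Kᵢ = 1.217 > 1, so g(0) = 0.506 > 0 and g(1) = -0.217 < 0.
Newton iteration, ψ₁⁰ = 0.5:
  ψ₁ = 0.500: g = 0.1083, g' = -0.611 → ψ₁ = 0.677
  ψ₁ = 0.677: g = 0.0015, g' = -0.605 → ψ₁ = 0.680
Converged at ψ₁ = 0.680.
Drum-1 compositions:
  n-hexane: x = 0.226, y = 0.550
  carbon tetrachloride: x = 0.057, y = 0.120
  n-octane: x = 0.717, y = 0.330
Drum-2 feed = drum-1 vapor: z₂ = (0.5496, 0.1205, 0.3299).
Drum 2:
Material balance + equilibrium reduce to Σ zᵢ(Kᵢ−1)/(1+ψ₂(Kᵢ−1)) = 0.
g(0) = ΣzᵢKᵢ − 1 = 0.170 and g(1) = 1 − Σzᵢ/Kᵢ = -0.486, so a root lies in (0, 1).
Newton iteration, ψ₂⁰ = 0.33:
  ψ₂ = 0.330: g = 0.0372, g' = -0.430 → ψ₂ = 0.417
  ψ₂ = 0.417: g = -0.0013, g' = -0.462 → ψ₂ = 0.414
Converged at ψ₂ = 0.414.
  n-hexane: x = 0.436, y = 0.711
  carbon tetrachloride: x = 0.102, y = 0.146
  n-octane: x = 0.462, y = 0.143

y_carbon tetrachloride (drum 2) = 0.146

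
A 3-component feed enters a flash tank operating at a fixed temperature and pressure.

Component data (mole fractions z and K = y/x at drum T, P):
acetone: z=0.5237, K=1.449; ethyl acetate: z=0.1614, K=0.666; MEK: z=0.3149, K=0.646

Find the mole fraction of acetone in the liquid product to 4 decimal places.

x_acetone = 0.4361

Iterate (Newton) starting at ψ = 0.5:
  ψ = 0.5000: g = -0.00813, g' = -0.1546 → ψ = 0.4474
  ψ = 0.4474: g = -0.00002, g' = -0.1538 → ψ = 0.4472
Converged at ψ = 0.4472.
Compositions from xᵢ = zᵢ/(1+ψ(Kᵢ−1)), yᵢ = Kᵢxᵢ:
  acetone: x = 0.4361, y = 0.6319
  ethyl acetate: x = 0.1897, y = 0.1264
  MEK: x = 0.3741, y = 0.2417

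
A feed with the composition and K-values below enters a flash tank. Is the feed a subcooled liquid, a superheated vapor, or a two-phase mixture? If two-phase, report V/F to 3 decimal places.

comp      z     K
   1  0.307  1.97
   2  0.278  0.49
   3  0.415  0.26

ΣzᵢKᵢ = 0.849; Σzᵢ/Kᵢ = 2.319.
Since ΣzᵢKᵢ < 1 the mixture is below its bubble point — single liquid phase.

subcooled liquid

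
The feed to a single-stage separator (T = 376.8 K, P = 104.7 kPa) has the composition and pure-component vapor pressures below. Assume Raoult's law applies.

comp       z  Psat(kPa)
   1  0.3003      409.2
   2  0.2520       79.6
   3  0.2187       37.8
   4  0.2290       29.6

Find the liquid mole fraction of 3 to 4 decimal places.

Raoult's law: Kᵢ = Pᵢˢᵃᵗ/P = Pᵢˢᵃᵗ/104.7.
  K_1 = 409.2/104.7 = 3.908309, K_2 = 79.6/104.7 = 0.760267, K_3 = 37.8/104.7 = 0.361032, K_4 = 29.6/104.7 = 0.282713
Rachford–Rice: g(β) = Σ zᵢ(Kᵢ−1)/(1+β(Kᵢ−1)) = 0.
Feasibility: ΣzᵢKᵢ = 1.5090, Σzᵢ/Kᵢ = 1.8241 — both > 1, two phases present.
Iterate (Newton) starting at β = 0.5:
  β = 0.5000: g = -0.17423, g' = -0.9197 → β = 0.3106
  β = 0.3106: g = 0.00795, g' = -1.0522 → β = 0.3181
  β = 0.3181: g = 0.00004, g' = -1.0407 → β = 0.3182
Converged at β = 0.3182.
Compositions from xᵢ = zᵢ/(1+β(Kᵢ−1)), yᵢ = Kᵢxᵢ:
  1: x = 0.1560, y = 0.6096
  2: x = 0.2728, y = 0.2074
  3: x = 0.2745, y = 0.0991
  4: x = 0.2967, y = 0.0839

x_3 = 0.2745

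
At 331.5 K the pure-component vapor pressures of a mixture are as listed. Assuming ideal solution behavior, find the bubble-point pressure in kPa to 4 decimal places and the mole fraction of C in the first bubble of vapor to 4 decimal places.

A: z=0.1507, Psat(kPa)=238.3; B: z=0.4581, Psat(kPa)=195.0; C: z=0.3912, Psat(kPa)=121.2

At the bubble point ψ → 0, so ΣzᵢKᵢ = 1 with Kᵢ = Pᵢˢᵃᵗ/P ⇒ P = ΣzᵢPᵢˢᵃᵗ.
P = 0.1507·238.3 + 0.4581·195.0 + 0.3912·121.2 = 172.6548 kPa
yᵢ = zᵢPᵢˢᵃᵗ/P ⇒ y_C = 0.3912·121.2/172.6548 = 0.2746

Pbub = 172.6548 kPa, y_C = 0.2746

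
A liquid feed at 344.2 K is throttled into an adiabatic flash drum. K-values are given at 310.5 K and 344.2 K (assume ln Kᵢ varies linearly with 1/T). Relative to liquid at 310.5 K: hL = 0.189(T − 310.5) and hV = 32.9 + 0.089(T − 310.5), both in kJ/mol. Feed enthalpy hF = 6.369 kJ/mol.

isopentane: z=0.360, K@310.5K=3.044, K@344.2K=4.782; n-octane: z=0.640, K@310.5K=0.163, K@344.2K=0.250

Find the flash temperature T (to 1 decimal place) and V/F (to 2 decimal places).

Adiabatic flash: solve Rachford–Rice at each trial T, then check hF = ψ·hV(T) + (1−ψ)·hL(T).
  T = 310.5 K: K = (3.044, 0.163), RR gives ψ = 0.117, H_out = 3.849 kJ/mol
  T = 344.2 K: K = (4.782, 0.250), RR gives ψ = 0.311, H_out = 15.547 kJ/mol
  T = 327.4 K: K = (3.862, 0.204), RR gives ψ = 0.229, H_out = 10.335 kJ/mol
  T = 318.9 K: K = (3.437, 0.183), RR gives ψ = 0.178, H_out = 7.294 kJ/mol
  T = 314.7 K: K = (3.237, 0.173), RR gives ψ = 0.149, H_out = 5.638 kJ/mol
  T = 316.8 K: K = (3.336, 0.178), RR gives ψ = 0.164, H_out = 6.481 kJ/mol
Linear interpolation between T = 314.7 (H_out = 5.638) and T = 316.8 (H_out = 6.481) on hF = 6.369 gives T ≈ 316.5 K, at which ψ = 0.16.

T = 316.5 K, V/F = 0.16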